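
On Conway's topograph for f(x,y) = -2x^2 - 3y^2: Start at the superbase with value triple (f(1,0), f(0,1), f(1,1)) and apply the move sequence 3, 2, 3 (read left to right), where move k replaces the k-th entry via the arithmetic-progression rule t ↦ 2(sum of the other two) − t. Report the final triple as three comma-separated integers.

start (-2,-3,-5) = (f(1,0),f(0,1),f(1,1))
replace slot 3: 2·((-2)+(-3)) − (-5) = -5 → (-2,-3,-5)
replace slot 2: 2·((-2)+(-5)) − (-3) = -11 → (-2,-11,-5)
replace slot 3: 2·((-2)+(-11)) − (-5) = -21 → (-2,-11,-21)

-2,-11,-21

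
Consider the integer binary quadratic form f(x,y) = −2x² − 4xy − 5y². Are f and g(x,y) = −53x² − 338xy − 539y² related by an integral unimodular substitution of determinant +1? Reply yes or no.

D₁ = -24, D₂ = -24
f is negative-definite; reduce −f:
−f: translate: b→0 (≡4 mod 4), so (2,4,5)→(2,0,3)
−f: reduced (well bottom): (2,0,3) with a≤c, −a<b≤a
flip sign back: reduced form of f is (-2,0,-3)
g is negative-definite; reduce −g:
−g: translate: b→20 (≡338 mod 106), so (53,338,539)→(53,20,2)
−g: flip: (53,20,2)→(2,-20,53)
−g: translate: b→0 (≡-20 mod 4), so (2,-20,53)→(2,0,3)
−g: reduced (well bottom): (2,0,3) with a≤c, −a<b≤a
flip sign back: reduced form of g is (-2,0,-3)
reduced forms (-2, 0, -3) vs (-2, 0, -3) ⇒ equivalent

yes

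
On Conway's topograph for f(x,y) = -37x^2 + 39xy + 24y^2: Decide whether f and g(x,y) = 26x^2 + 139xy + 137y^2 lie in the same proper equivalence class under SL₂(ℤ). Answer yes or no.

D₁ = 5073, D₂ = 5073
river cycle of f (length 8): (24, 57, -19), (-19, 57, 24), (24, 39, -37), (-37, 35, 26), (26, 69, -3), (-3, 69, 26), (26, 35, -37), (-37, 39, 24)
river cycle of g (length 8): (24, 57, -19), (-19, 57, 24), (24, 39, -37), (-37, 35, 26), (26, 69, -3), (-3, 69, 26), (26, 35, -37), (-37, 39, 24)
cycles coincide ⇒ equivalent

yes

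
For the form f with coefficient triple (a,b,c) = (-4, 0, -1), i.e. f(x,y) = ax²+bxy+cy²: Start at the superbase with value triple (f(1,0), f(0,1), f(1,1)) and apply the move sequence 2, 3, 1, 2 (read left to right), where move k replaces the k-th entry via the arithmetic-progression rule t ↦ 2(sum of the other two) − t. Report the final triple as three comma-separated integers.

start (-4,-1,-5) = (f(1,0),f(0,1),f(1,1))
replace slot 2: 2·((-4)+(-5)) − (-1) = -17 → (-4,-17,-5)
replace slot 3: 2·((-4)+(-17)) − (-5) = -37 → (-4,-17,-37)
replace slot 1: 2·((-17)+(-37)) − (-4) = -104 → (-104,-17,-37)
replace slot 2: 2·((-104)+(-37)) − (-17) = -265 → (-104,-265,-37)

-104,-265,-37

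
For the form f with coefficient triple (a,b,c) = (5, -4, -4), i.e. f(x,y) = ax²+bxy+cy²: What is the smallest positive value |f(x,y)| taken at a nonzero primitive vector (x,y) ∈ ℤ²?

descent: ρ → (-4,4,5)  [lands on river]
river: ρ → (5,6,-3)
river: ρ → (-3,6,5)
river: ρ → (5,4,-4)
closes: descent 1, river 4
min |a| on river = 3

3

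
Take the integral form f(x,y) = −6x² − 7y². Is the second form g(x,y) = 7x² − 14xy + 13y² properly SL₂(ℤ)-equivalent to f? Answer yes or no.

D₁ = -168, D₂ = -168
f is negative-definite; reduce −f:
−f: reduced (well bottom): (6,0,7) with a≤c, −a<b≤a
flip sign back: reduced form of f is (-6,0,-7)
g: translate: b→0 (≡-14 mod 14), so (7,-14,13)→(7,0,6)
g: flip: (7,0,6)→(6,0,7)
g: reduced (well bottom): (6,0,7) with a≤c, −a<b≤a
reduced forms (-6, 0, -7) vs (6, 0, 7) ⇒ inequivalent

no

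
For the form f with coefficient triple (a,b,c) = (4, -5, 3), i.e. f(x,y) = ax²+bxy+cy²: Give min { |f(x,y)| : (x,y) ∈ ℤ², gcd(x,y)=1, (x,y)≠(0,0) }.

translate: b→3 (≡-5 mod 8), so (4,-5,3)→(4,3,2)
flip: (4,3,2)→(2,-3,4)
translate: b→1 (≡-3 mod 4), so (2,-3,4)→(2,1,3)
reduced (well bottom): (2,1,3) with a≤c, −a<b≤a
well minimum = a = 2

2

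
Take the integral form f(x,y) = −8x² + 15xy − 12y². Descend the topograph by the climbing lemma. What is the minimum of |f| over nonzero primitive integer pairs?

translate: b→1 (≡-15 mod 16), so (8,-15,12)→(8,1,5)
flip: (8,1,5)→(5,-1,8)
reduced (well bottom): (5,-1,8) with a≤c, −a<b≤a
well minimum |f| = |-5| = 5 (negative-definite)

5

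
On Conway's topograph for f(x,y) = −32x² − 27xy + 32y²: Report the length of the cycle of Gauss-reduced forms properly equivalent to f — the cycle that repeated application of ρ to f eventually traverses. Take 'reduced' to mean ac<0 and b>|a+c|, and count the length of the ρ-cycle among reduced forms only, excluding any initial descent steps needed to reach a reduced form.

D = 4825, ⌊√D⌋ = 69
descent: ρ → (32,27,-32)  [lands on river]
river: ρ → (-32,37,27)
river: ρ → (27,17,-42)
river: ρ → (-42,67,2)
river: ρ → (2,69,-8)
river: ρ → (-8,59,42)
river: ρ → (42,25,-25)
river: ρ → (-25,25,42)
river: ρ → (42,59,-8)
river: ρ → (-8,69,2)
river: ρ → (2,67,-42)
river: ρ → (-42,17,27)
river: ρ → (27,37,-32)
river: ρ → (-32,27,32)
river: ρ → (32,37,-27)
river: ρ → (-27,17,42)
river: ρ → (42,67,-2)
river: ρ → (-2,69,8)
river: ρ → (8,59,-42)
river: ρ → (-42,25,25)
river: ρ → (25,25,-42)
river: ρ → (-42,59,8)
river: ρ → (8,69,-2)
river: ρ → (-2,67,42)
river: ρ → (42,17,-27)
river: ρ → (-27,37,32)
ρ-cycle length = 26 (tail of 1 descent step not counted)

26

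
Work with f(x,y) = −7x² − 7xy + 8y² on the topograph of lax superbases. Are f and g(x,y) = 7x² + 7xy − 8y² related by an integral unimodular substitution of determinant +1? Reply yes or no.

D₁ = 273, D₂ = 273
river cycle of f (length 8): (8, 7, -7), (-7, 7, 8), (8, 9, -6), (-6, 15, 2), (2, 13, -13), (-13, 13, 2), (2, 15, -6), (-6, 9, 8)
river cycle of g (length 8): (-8, 9, 6), (6, 15, -2), (-2, 13, 13), (13, 13, -2), (-2, 15, 6), (6, 9, -8), (-8, 7, 7), (7, 7, -8)
cycles differ ⇒ inequivalent

no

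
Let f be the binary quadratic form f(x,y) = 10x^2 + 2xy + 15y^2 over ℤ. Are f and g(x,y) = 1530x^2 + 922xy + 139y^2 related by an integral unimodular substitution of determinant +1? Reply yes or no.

D₁ = -596, D₂ = -596
f: reduced (well bottom): (10,2,15) with a≤c, −a<b≤a
g: flip: (1530,922,139)→(139,-922,1530)
g: translate: b→-88 (≡-922 mod 278), so (139,-922,1530)→(139,-88,15)
g: flip: (139,-88,15)→(15,88,139)
g: translate: b→-2 (≡88 mod 30), so (15,88,139)→(15,-2,10)
g: flip: (15,-2,10)→(10,2,15)
g: reduced (well bottom): (10,2,15) with a≤c, −a<b≤a
reduced forms (10, 2, 15) vs (10, 2, 15) ⇒ equivalent

yes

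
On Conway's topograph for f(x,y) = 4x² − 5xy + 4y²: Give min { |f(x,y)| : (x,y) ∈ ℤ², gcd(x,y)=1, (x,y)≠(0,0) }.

translate: b→3 (≡-5 mod 8), so (4,-5,4)→(4,3,3)
flip: (4,3,3)→(3,-3,4)
translate: b→3 (≡-3 mod 6), so (3,-3,4)→(3,3,4)
reduced (well bottom): (3,3,4) with a≤c, −a<b≤a
well minimum = a = 3

3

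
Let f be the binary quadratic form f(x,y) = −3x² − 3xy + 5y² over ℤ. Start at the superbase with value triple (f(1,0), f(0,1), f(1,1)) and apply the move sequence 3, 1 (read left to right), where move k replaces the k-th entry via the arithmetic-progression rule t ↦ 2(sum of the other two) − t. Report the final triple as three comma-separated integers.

start (-3,5,-1) = (f(1,0),f(0,1),f(1,1))
replace slot 3: 2·((-3)+5) − (-1) = 5 → (-3,5,5)
replace slot 1: 2·(5+5) − (-3) = 23 → (23,5,5)

23,5,5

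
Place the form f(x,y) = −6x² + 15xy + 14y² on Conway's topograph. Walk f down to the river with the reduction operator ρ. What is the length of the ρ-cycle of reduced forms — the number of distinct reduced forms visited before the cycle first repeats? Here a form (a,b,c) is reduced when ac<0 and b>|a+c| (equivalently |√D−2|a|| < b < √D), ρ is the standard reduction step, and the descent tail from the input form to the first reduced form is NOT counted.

D = 561, ⌊√D⌋ = 23
river: ρ → (14,13,-7)
river: ρ → (-7,15,12)
river: ρ → (12,9,-10)
river: ρ → (-10,11,11)
river: ρ → (11,11,-10)
river: ρ → (-10,9,12)
river: ρ → (12,15,-7)
river: ρ → (-7,13,14)
river: ρ → (14,15,-6)
river: ρ → (-6,21,5)
river: ρ → (5,19,-10)
river: ρ → (-10,21,3)
river: ρ → (3,21,-10)
river: ρ → (-10,19,5)
river: ρ → (5,21,-6)
river: ρ → (-6,15,14)
ρ-cycle length = 16 (tail of 0 descent steps not counted)

16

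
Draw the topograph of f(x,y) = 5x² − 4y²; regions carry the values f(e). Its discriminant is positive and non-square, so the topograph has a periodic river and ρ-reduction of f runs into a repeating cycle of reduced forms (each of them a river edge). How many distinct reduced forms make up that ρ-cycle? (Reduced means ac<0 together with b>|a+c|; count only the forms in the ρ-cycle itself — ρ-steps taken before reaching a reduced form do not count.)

D = 80, ⌊√D⌋ = 8
descent: ρ → (-4,8,1)  [lands on river]
river: ρ → (1,8,-4)
ρ-cycle length = 2 (tail of 1 descent step not counted)

2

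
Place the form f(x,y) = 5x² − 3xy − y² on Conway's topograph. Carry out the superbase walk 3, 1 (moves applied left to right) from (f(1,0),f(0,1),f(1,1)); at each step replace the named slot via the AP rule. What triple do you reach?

start (5,-1,1) = (f(1,0),f(0,1),f(1,1))
replace slot 3: 2·(5+(-1)) − 1 = 7 → (5,-1,7)
replace slot 1: 2·((-1)+7) − 5 = 7 → (7,-1,7)

7,-1,7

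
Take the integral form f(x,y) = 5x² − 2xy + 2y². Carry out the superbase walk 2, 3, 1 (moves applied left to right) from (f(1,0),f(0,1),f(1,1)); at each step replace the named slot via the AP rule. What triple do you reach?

start (5,2,5) = (f(1,0),f(0,1),f(1,1))
replace slot 2: 2·(5+5) − 2 = 18 → (5,18,5)
replace slot 3: 2·(5+18) − 5 = 41 → (5,18,41)
replace slot 1: 2·(18+41) − 5 = 113 → (113,18,41)

113,18,41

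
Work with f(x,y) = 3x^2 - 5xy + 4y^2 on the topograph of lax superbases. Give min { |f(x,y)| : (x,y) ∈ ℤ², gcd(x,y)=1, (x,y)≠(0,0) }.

translate: b→1 (≡-5 mod 6), so (3,-5,4)→(3,1,2)
flip: (3,1,2)→(2,-1,3)
reduced (well bottom): (2,-1,3) with a≤c, −a<b≤a
well minimum = a = 2

2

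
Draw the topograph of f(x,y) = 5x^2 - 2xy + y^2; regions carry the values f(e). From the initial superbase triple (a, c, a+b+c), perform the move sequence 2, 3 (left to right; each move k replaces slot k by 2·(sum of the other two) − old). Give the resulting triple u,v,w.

start (5,1,4) = (f(1,0),f(0,1),f(1,1))
replace slot 2: 2·(5+4) − 1 = 17 → (5,17,4)
replace slot 3: 2·(5+17) − 4 = 40 → (5,17,40)

5,17,40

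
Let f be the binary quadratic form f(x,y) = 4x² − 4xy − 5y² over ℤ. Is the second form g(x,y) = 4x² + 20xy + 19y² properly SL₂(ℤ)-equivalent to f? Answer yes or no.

D₁ = 96, D₂ = 96
river cycle of f (length 4): (-5, 4, 4), (4, 4, -5), (-5, 6, 3), (3, 6, -5)
river cycle of g (length 4): (3, 6, -5), (-5, 4, 4), (4, 4, -5), (-5, 6, 3)
cycles coincide ⇒ equivalent

yes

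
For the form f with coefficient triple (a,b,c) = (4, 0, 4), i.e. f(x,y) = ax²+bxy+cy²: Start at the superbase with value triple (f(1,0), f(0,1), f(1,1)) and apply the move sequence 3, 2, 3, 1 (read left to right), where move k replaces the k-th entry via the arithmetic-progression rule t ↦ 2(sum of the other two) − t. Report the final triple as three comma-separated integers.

start (4,4,8) = (f(1,0),f(0,1),f(1,1))
replace slot 3: 2·(4+4) − 8 = 8 → (4,4,8)
replace slot 2: 2·(4+8) − 4 = 20 → (4,20,8)
replace slot 3: 2·(4+20) − 8 = 40 → (4,20,40)
replace slot 1: 2·(20+40) − 4 = 116 → (116,20,40)

116,20,40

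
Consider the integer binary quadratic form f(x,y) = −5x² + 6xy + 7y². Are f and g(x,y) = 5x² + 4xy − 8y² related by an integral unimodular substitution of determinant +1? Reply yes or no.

D₁ = 176, D₂ = 176
river cycle of f (length 8): (7, 8, -4), (-4, 8, 7), (7, 6, -5), (-5, 4, 8), (8, 12, -1), (-1, 12, 8), (8, 4, -5), (-5, 6, 7)
river cycle of g (length 8): (-8, 12, 1), (1, 12, -8), (-8, 4, 5), (5, 6, -7), (-7, 8, 4), (4, 8, -7), (-7, 6, 5), (5, 4, -8)
cycles differ ⇒ inequivalent

no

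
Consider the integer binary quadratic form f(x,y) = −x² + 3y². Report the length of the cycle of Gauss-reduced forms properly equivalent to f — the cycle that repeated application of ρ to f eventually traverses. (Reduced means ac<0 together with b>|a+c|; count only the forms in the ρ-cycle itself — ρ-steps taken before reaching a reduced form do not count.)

D = 12, ⌊√D⌋ = 3
descent: ρ → (3,0,-1)
descent: ρ → (-1,2,2)  [lands on river]
river: ρ → (2,2,-1)
ρ-cycle length = 2 (tail of 2 descent steps not counted)

2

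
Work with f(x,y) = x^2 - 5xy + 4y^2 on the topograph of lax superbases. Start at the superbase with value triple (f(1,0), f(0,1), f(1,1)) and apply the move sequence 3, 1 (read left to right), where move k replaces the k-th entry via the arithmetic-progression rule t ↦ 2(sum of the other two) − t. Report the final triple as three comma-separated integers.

start (1,4,0) = (f(1,0),f(0,1),f(1,1))
replace slot 3: 2·(1+4) − 0 = 10 → (1,4,10)
replace slot 1: 2·(4+10) − 1 = 27 → (27,4,10)

27,4,10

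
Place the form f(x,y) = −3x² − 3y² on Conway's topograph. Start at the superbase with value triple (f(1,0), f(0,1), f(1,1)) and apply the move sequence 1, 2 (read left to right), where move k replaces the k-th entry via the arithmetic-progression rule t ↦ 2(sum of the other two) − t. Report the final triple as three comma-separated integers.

start (-3,-3,-6) = (f(1,0),f(0,1),f(1,1))
replace slot 1: 2·((-3)+(-6)) − (-3) = -15 → (-15,-3,-6)
replace slot 2: 2·((-15)+(-6)) − (-3) = -39 → (-15,-39,-6)

-15,-39,-6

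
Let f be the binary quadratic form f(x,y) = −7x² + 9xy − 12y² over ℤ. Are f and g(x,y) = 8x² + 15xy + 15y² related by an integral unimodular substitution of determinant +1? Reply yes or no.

D₁ = -255, D₂ = -255
f is negative-definite; reduce −f:
−f: translate: b→5 (≡-9 mod 14), so (7,-9,12)→(7,5,10)
−f: reduced (well bottom): (7,5,10) with a≤c, −a<b≤a
flip sign back: reduced form of f is (-7,-5,-10)
g: translate: b→-1 (≡15 mod 16), so (8,15,15)→(8,-1,8)
g: flip: (8,-1,8)→(8,1,8)
g: reduced (well bottom): (8,1,8) with a≤c, −a<b≤a
reduced forms (-7, -5, -10) vs (8, 1, 8) ⇒ inequivalent

no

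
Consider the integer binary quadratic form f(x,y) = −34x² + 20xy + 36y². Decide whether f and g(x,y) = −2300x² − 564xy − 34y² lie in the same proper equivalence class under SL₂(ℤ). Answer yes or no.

D₁ = 5296, D₂ = 5296
river cycle of f (length 34): (36, 52, -18), (-18, 56, 30), (30, 64, -10), (-10, 56, 54), (54, 52, -12), (-12, 68, 14), (14, 72, -2), (-2, 72, 14), (14, 68, -12), (-12, 52, 54), … (24 more)
river cycle of g (length 34): (-34, 20, 36), (36, 52, -18), (-18, 56, 30), (30, 64, -10), (-10, 56, 54), (54, 52, -12), (-12, 68, 14), (14, 72, -2), (-2, 72, 14), (14, 68, -12), … (24 more)
cycles coincide ⇒ equivalent

yes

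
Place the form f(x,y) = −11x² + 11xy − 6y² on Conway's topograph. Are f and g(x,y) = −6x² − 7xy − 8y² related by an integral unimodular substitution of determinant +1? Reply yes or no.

D₁ = -143, D₂ = -143
f is negative-definite; reduce −f:
−f: translate: b→11 (≡-11 mod 22), so (11,-11,6)→(11,11,6)
−f: flip: (11,11,6)→(6,-11,11)
−f: translate: b→1 (≡-11 mod 12), so (6,-11,11)→(6,1,6)
−f: reduced (well bottom): (6,1,6) with a≤c, −a<b≤a
flip sign back: reduced form of f is (-6,-1,-6)
g is negative-definite; reduce −g:
−g: translate: b→-5 (≡7 mod 12), so (6,7,8)→(6,-5,7)
−g: reduced (well bottom): (6,-5,7) with a≤c, −a<b≤a
flip sign back: reduced form of g is (-6,5,-7)
reduced forms (-6, -1, -6) vs (-6, 5, -7) ⇒ inequivalent

no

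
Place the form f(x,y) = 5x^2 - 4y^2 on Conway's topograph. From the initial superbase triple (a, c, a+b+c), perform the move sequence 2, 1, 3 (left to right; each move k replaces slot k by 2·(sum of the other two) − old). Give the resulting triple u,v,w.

start (5,-4,1) = (f(1,0),f(0,1),f(1,1))
replace slot 2: 2·(5+1) − (-4) = 16 → (5,16,1)
replace slot 1: 2·(16+1) − 5 = 29 → (29,16,1)
replace slot 3: 2·(29+16) − 1 = 89 → (29,16,89)

29,16,89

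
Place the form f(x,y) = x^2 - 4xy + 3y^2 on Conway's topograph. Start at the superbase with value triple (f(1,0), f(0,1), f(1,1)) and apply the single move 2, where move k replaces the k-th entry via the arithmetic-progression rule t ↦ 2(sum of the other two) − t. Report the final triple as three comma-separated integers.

start (1,3,0) = (f(1,0),f(0,1),f(1,1))
replace slot 2: 2·(1+0) − 3 = -1 → (1,-1,0)

1,-1,0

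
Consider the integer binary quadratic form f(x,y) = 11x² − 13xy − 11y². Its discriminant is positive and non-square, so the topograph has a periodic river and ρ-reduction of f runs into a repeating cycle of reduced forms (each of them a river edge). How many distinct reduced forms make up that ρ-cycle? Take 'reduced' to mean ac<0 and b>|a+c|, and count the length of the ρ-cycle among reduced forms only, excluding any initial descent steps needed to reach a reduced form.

D = 653, ⌊√D⌋ = 25
descent: ρ → (-11,13,11)  [lands on river]
river: ρ → (11,9,-13)
river: ρ → (-13,17,7)
river: ρ → (7,25,-1)
river: ρ → (-1,25,7)
river: ρ → (7,17,-13)
river: ρ → (-13,9,11)
river: ρ → (11,13,-11)
river: ρ → (-11,9,13)
river: ρ → (13,17,-7)
river: ρ → (-7,25,1)
river: ρ → (1,25,-7)
river: ρ → (-7,17,13)
river: ρ → (13,9,-11)
ρ-cycle length = 14 (tail of 1 descent step not counted)

14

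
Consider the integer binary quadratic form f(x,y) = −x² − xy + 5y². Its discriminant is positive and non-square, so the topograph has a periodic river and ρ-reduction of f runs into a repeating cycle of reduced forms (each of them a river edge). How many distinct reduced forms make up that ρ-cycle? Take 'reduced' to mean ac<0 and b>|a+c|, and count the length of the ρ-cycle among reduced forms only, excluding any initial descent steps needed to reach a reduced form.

D = 21, ⌊√D⌋ = 4
descent: ρ → (5,1,-1)
descent: ρ → (-1,3,3)  [lands on river]
river: ρ → (3,3,-1)
ρ-cycle length = 2 (tail of 2 descent steps not counted)

2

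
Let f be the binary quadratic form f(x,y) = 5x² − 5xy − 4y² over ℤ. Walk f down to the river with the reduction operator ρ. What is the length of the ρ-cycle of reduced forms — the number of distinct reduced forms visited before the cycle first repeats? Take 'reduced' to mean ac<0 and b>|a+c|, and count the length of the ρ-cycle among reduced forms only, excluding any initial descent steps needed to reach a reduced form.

D = 105, ⌊√D⌋ = 10
descent: ρ → (-4,5,5)  [lands on river]
river: ρ → (5,5,-4)
river: ρ → (-4,3,6)
river: ρ → (6,9,-1)
river: ρ → (-1,9,6)
river: ρ → (6,3,-4)
ρ-cycle length = 6 (tail of 1 descent step not counted)

6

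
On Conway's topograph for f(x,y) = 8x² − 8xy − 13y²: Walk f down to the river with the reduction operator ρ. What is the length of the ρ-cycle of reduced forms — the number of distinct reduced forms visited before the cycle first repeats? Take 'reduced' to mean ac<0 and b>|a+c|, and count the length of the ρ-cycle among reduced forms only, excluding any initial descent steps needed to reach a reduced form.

D = 480, ⌊√D⌋ = 21
descent: ρ → (-13,8,8)  [lands on river]
river: ρ → (8,8,-13)
river: ρ → (-13,18,3)
river: ρ → (3,18,-13)
ρ-cycle length = 4 (tail of 1 descent step not counted)

4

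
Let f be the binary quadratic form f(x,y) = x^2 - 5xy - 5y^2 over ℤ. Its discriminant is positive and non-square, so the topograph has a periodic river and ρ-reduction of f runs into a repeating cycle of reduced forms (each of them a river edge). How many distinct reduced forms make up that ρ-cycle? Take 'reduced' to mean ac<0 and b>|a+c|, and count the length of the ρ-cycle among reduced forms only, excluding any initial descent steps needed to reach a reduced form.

D = 45, ⌊√D⌋ = 6
descent: ρ → (-5,5,1)  [lands on river]
river: ρ → (1,5,-5)
ρ-cycle length = 2 (tail of 1 descent step not counted)

2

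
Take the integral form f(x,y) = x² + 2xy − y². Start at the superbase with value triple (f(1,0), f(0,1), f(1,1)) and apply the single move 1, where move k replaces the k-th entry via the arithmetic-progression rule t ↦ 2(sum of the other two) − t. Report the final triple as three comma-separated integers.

start (1,-1,2) = (f(1,0),f(0,1),f(1,1))
replace slot 1: 2·((-1)+2) − 1 = 1 → (1,-1,2)

1,-1,2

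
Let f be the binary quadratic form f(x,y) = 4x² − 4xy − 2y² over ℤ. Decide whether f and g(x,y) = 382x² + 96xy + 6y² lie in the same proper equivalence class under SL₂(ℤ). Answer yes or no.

D₁ = 48, D₂ = 48
river cycle of f (length 2): (-2, 4, 4), (4, 4, -2)
river cycle of g (length 2): (-2, 4, 4), (4, 4, -2)
cycles coincide ⇒ equivalent

yes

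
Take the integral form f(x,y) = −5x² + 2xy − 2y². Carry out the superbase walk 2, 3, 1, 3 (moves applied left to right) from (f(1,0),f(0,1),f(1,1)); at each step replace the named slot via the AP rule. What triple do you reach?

start (-5,-2,-5) = (f(1,0),f(0,1),f(1,1))
replace slot 2: 2·((-5)+(-5)) − (-2) = -18 → (-5,-18,-5)
replace slot 3: 2·((-5)+(-18)) − (-5) = -41 → (-5,-18,-41)
replace slot 1: 2·((-18)+(-41)) − (-5) = -113 → (-113,-18,-41)
replace slot 3: 2·((-113)+(-18)) − (-41) = -221 → (-113,-18,-221)

-113,-18,-221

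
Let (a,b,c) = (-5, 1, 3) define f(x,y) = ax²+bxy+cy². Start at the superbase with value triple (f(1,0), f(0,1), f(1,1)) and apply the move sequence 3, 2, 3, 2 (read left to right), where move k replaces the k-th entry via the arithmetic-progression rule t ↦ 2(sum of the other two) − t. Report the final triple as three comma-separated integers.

start (-5,3,-1) = (f(1,0),f(0,1),f(1,1))
replace slot 3: 2·((-5)+3) − (-1) = -3 → (-5,3,-3)
replace slot 2: 2·((-5)+(-3)) − 3 = -19 → (-5,-19,-3)
replace slot 3: 2·((-5)+(-19)) − (-3) = -45 → (-5,-19,-45)
replace slot 2: 2·((-5)+(-45)) − (-19) = -81 → (-5,-81,-45)

-5,-81,-45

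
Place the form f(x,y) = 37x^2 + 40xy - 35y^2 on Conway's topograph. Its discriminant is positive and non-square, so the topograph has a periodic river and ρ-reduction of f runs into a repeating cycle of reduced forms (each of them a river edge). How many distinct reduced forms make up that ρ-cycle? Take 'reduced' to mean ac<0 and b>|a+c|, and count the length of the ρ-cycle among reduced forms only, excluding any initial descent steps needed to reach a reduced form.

D = 6780, ⌊√D⌋ = 82
river: ρ → (-35,30,42)
river: ρ → (42,54,-23)
river: ρ → (-23,38,58)
river: ρ → (58,78,-3)
river: ρ → (-3,78,58)
river: ρ → (58,38,-23)
river: ρ → (-23,54,42)
river: ρ → (42,30,-35)
river: ρ → (-35,40,37)
river: ρ → (37,34,-38)
river: ρ → (-38,42,33)
river: ρ → (33,24,-47)
river: ρ → (-47,70,10)
river: ρ → (10,70,-47)
river: ρ → (-47,24,33)
river: ρ → (33,42,-38)
river: ρ → (-38,34,37)
river: ρ → (37,40,-35)
ρ-cycle length = 18 (tail of 0 descent steps not counted)

18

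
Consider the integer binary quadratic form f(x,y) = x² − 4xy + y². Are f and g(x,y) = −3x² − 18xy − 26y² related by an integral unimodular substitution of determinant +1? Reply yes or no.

D₁ = 12, D₂ = 12
river cycle of f (length 2): (1, 2, -2), (-2, 2, 1)
river cycle of g (length 2): (1, 2, -2), (-2, 2, 1)
cycles coincide ⇒ equivalent

yes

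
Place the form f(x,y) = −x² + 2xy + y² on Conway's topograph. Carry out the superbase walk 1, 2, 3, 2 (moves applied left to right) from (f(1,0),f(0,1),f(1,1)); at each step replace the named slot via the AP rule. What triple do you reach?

start (-1,1,2) = (f(1,0),f(0,1),f(1,1))
replace slot 1: 2·(1+2) − (-1) = 7 → (7,1,2)
replace slot 2: 2·(7+2) − 1 = 17 → (7,17,2)
replace slot 3: 2·(7+17) − 2 = 46 → (7,17,46)
replace slot 2: 2·(7+46) − 17 = 89 → (7,89,46)

7,89,46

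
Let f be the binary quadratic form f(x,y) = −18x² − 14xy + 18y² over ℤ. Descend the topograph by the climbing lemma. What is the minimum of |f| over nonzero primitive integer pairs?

descent: ρ → (18,14,-18)  [lands on river]
river: ρ → (-18,22,14)
river: ρ → (14,34,-6)
river: ρ → (-6,38,2)
river: ρ → (2,38,-6)
river: ρ → (-6,34,14)
river: ρ → (14,22,-18)
river: ρ → (-18,14,18)
river: ρ → (18,22,-14)
river: ρ → (-14,34,6)
river: ρ → (6,38,-2)
river: ρ → (-2,38,6)
river: ρ → (6,34,-14)
river: ρ → (-14,22,18)
closes: descent 1, river 14
min |a| on river = 2

2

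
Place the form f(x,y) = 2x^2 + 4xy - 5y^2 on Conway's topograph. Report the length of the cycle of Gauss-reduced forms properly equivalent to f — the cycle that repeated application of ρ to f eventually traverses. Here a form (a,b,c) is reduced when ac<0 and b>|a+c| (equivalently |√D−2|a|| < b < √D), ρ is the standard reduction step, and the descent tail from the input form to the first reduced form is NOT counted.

D = 56, ⌊√D⌋ = 7
river: ρ → (-5,6,1)
river: ρ → (1,6,-5)
river: ρ → (-5,4,2)
river: ρ → (2,4,-5)
ρ-cycle length = 4 (tail of 0 descent steps not counted)

4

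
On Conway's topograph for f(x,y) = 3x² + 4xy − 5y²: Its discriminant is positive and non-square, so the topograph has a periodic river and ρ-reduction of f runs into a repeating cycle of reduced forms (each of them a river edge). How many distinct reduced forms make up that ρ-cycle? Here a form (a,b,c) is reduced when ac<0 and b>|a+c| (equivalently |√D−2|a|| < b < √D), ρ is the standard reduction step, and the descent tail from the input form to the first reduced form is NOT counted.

D = 76, ⌊√D⌋ = 8
river: ρ → (-5,6,2)
river: ρ → (2,6,-5)
river: ρ → (-5,4,3)
river: ρ → (3,8,-1)
river: ρ → (-1,8,3)
river: ρ → (3,4,-5)
ρ-cycle length = 6 (tail of 0 descent steps not counted)

6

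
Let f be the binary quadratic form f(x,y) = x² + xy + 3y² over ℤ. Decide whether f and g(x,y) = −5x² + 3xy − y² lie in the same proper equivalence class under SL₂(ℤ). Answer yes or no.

D₁ = -11, D₂ = -11
f: reduced (well bottom): (1,1,3) with a≤c, −a<b≤a
g is negative-definite; reduce −g:
−g: flip: (5,-3,1)→(1,3,5)
−g: translate: b→1 (≡3 mod 2), so (1,3,5)→(1,1,3)
−g: reduced (well bottom): (1,1,3) with a≤c, −a<b≤a
flip sign back: reduced form of g is (-1,-1,-3)
reduced forms (1, 1, 3) vs (-1, -1, -3) ⇒ inequivalent

no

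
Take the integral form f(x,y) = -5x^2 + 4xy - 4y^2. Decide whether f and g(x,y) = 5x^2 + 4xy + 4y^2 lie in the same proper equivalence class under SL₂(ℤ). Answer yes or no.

D₁ = -64, D₂ = -64
f is negative-definite; reduce −f:
−f: flip: (5,-4,4)→(4,4,5)
−f: reduced (well bottom): (4,4,5) with a≤c, −a<b≤a
flip sign back: reduced form of f is (-4,-4,-5)
g: flip: (5,4,4)→(4,-4,5)
g: translate: b→4 (≡-4 mod 8), so (4,-4,5)→(4,4,5)
g: reduced (well bottom): (4,4,5) with a≤c, −a<b≤a
reduced forms (-4, -4, -5) vs (4, 4, 5) ⇒ inequivalent

no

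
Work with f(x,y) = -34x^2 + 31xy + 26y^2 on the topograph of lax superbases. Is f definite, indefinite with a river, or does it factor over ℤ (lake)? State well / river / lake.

D = b²−4ac = 31² − 4·(-34)·26 = 4497
D > 0 non-square ⇒ indefinite ⇒ periodic river

river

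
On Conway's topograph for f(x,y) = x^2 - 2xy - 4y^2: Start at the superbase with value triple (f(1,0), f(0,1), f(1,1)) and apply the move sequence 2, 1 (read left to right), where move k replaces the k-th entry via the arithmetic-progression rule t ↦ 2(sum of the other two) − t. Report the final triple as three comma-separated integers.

start (1,-4,-5) = (f(1,0),f(0,1),f(1,1))
replace slot 2: 2·(1+(-5)) − (-4) = -4 → (1,-4,-5)
replace slot 1: 2·((-4)+(-5)) − 1 = -19 → (-19,-4,-5)

-19,-4,-5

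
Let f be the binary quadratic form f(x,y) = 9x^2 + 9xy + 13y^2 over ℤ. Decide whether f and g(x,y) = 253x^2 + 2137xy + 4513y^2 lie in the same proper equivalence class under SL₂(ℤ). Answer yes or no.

D₁ = -387, D₂ = -387
f: reduced (well bottom): (9,9,13) with a≤c, −a<b≤a
g: translate: b→113 (≡2137 mod 506), so (253,2137,4513)→(253,113,13)
g: flip: (253,113,13)→(13,-113,253)
g: translate: b→-9 (≡-113 mod 26), so (13,-113,253)→(13,-9,9)
g: flip: (13,-9,9)→(9,9,13)
g: reduced (well bottom): (9,9,13) with a≤c, −a<b≤a
reduced forms (9, 9, 13) vs (9, 9, 13) ⇒ equivalent

yes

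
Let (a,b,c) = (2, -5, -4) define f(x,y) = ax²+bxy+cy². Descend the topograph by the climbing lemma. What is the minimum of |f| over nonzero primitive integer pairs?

descent: ρ → (-4,5,2)  [lands on river]
river: ρ → (2,7,-1)
river: ρ → (-1,7,2)
river: ρ → (2,5,-4)
river: ρ → (-4,3,3)
river: ρ → (3,3,-4)
closes: descent 1, river 6
min |a| on river = 1

1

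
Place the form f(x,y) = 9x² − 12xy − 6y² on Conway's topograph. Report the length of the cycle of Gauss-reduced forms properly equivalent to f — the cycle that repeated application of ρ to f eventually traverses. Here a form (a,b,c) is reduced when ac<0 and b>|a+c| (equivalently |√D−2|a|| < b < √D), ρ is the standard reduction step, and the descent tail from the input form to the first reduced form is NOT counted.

D = 360, ⌊√D⌋ = 18
descent: ρ → (-6,12,9)  [lands on river]
river: ρ → (9,6,-9)
river: ρ → (-9,12,6)
river: ρ → (6,12,-9)
river: ρ → (-9,6,9)
river: ρ → (9,12,-6)
ρ-cycle length = 6 (tail of 1 descent step not counted)

6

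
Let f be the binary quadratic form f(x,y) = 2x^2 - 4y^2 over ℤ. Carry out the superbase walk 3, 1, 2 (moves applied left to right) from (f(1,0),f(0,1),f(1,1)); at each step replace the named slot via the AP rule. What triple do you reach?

start (2,-4,-2) = (f(1,0),f(0,1),f(1,1))
replace slot 3: 2·(2+(-4)) − (-2) = -2 → (2,-4,-2)
replace slot 1: 2·((-4)+(-2)) − 2 = -14 → (-14,-4,-2)
replace slot 2: 2·((-14)+(-2)) − (-4) = -28 → (-14,-28,-2)

-14,-28,-2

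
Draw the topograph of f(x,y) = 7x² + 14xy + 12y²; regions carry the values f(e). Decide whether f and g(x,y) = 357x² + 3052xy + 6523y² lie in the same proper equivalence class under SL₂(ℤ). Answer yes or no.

D₁ = -140, D₂ = -140
f: translate: b→0 (≡14 mod 14), so (7,14,12)→(7,0,5)
f: flip: (7,0,5)→(5,0,7)
f: reduced (well bottom): (5,0,7) with a≤c, −a<b≤a
g: translate: b→196 (≡3052 mod 714), so (357,3052,6523)→(357,196,27)
g: flip: (357,196,27)→(27,-196,357)
g: translate: b→20 (≡-196 mod 54), so (27,-196,357)→(27,20,5)
g: flip: (27,20,5)→(5,-20,27)
g: translate: b→0 (≡-20 mod 10), so (5,-20,27)→(5,0,7)
g: reduced (well bottom): (5,0,7) with a≤c, −a<b≤a
reduced forms (5, 0, 7) vs (5, 0, 7) ⇒ equivalent

yes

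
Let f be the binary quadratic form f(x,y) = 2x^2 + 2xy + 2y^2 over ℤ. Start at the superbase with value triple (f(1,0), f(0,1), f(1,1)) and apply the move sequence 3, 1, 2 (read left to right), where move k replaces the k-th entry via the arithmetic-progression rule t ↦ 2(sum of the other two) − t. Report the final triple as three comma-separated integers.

start (2,2,6) = (f(1,0),f(0,1),f(1,1))
replace slot 3: 2·(2+2) − 6 = 2 → (2,2,2)
replace slot 1: 2·(2+2) − 2 = 6 → (6,2,2)
replace slot 2: 2·(6+2) − 2 = 14 → (6,14,2)

6,14,2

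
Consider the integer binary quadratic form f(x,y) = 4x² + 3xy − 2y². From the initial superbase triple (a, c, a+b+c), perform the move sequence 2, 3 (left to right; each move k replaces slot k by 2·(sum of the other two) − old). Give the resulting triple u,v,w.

start (4,-2,5) = (f(1,0),f(0,1),f(1,1))
replace slot 2: 2·(4+5) − (-2) = 20 → (4,20,5)
replace slot 3: 2·(4+20) − 5 = 43 → (4,20,43)

4,20,43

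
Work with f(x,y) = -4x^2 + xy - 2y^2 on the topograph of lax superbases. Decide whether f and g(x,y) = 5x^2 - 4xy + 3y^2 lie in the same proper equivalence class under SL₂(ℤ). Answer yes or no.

D₁ = -31, D₂ = -44
discriminants differ ⇒ not SL₂(ℤ)-equivalent

no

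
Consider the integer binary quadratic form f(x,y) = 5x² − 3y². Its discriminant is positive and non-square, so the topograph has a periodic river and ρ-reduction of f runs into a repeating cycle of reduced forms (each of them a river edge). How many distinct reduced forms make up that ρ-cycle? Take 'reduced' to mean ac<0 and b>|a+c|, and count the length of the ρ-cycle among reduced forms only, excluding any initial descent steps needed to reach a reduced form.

D = 60, ⌊√D⌋ = 7
descent: ρ → (-3,6,2)  [lands on river]
river: ρ → (2,6,-3)
ρ-cycle length = 2 (tail of 1 descent step not counted)

2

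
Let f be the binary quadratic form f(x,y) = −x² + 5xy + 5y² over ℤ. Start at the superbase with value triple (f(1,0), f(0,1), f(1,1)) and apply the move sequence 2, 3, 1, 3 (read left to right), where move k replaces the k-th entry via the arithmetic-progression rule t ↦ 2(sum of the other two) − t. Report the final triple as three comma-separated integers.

start (-1,5,9) = (f(1,0),f(0,1),f(1,1))
replace slot 2: 2·((-1)+9) − 5 = 11 → (-1,11,9)
replace slot 3: 2·((-1)+11) − 9 = 11 → (-1,11,11)
replace slot 1: 2·(11+11) − (-1) = 45 → (45,11,11)
replace slot 3: 2·(45+11) − 11 = 101 → (45,11,101)

45,11,101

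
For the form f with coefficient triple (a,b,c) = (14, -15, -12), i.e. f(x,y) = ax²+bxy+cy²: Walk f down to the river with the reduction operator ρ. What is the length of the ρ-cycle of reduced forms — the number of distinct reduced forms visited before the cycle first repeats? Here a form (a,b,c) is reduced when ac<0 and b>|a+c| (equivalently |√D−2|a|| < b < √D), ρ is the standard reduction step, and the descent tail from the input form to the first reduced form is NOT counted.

D = 897, ⌊√D⌋ = 29
descent: ρ → (-12,15,14)  [lands on river]
river: ρ → (14,13,-13)
river: ρ → (-13,13,14)
river: ρ → (14,15,-12)
river: ρ → (-12,9,17)
river: ρ → (17,25,-4)
river: ρ → (-4,23,23)
river: ρ → (23,23,-4)
river: ρ → (-4,25,17)
river: ρ → (17,9,-12)
ρ-cycle length = 10 (tail of 1 descent step not counted)

10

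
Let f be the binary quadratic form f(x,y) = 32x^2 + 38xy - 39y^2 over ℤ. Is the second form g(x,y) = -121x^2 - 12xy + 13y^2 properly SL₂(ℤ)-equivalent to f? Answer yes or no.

D₁ = 6436, D₂ = 6436
river cycle of f (length 114): (-39, 40, 31), (31, 22, -48), (-48, 74, 5), (5, 76, -33), (-33, 56, 25), (25, 44, -45), (-45, 46, 24), (24, 50, -41), (-41, 32, 33), (33, 34, -40), … (104 more)
river cycle of g (length 114): (13, 64, -45), (-45, 26, 32), (32, 38, -39), (-39, 40, 31), (31, 22, -48), (-48, 74, 5), (5, 76, -33), (-33, 56, 25), (25, 44, -45), (-45, 46, 24), … (104 more)
cycles coincide ⇒ equivalent

yes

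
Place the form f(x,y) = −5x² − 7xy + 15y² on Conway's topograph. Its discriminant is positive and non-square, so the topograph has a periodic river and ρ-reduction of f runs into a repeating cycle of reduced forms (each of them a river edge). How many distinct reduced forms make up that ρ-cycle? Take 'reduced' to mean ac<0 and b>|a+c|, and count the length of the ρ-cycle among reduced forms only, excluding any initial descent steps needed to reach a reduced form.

D = 349, ⌊√D⌋ = 18
descent: ρ → (15,7,-5)
descent: ρ → (-5,13,9)  [lands on river]
river: ρ → (9,5,-9)
river: ρ → (-9,13,5)
river: ρ → (5,17,-3)
river: ρ → (-3,13,15)
river: ρ → (15,17,-1)
river: ρ → (-1,17,15)
river: ρ → (15,13,-3)
river: ρ → (-3,17,5)
river: ρ → (5,13,-9)
river: ρ → (-9,5,9)
river: ρ → (9,13,-5)
river: ρ → (-5,17,3)
river: ρ → (3,13,-15)
river: ρ → (-15,17,1)
river: ρ → (1,17,-15)
river: ρ → (-15,13,3)
river: ρ → (3,17,-5)
ρ-cycle length = 18 (tail of 2 descent steps not counted)

18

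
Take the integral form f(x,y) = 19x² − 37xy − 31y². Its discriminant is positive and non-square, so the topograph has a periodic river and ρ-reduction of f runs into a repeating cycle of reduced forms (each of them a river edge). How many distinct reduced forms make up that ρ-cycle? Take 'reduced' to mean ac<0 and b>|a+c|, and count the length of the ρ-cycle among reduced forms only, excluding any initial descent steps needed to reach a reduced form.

D = 3725, ⌊√D⌋ = 61
descent: ρ → (-31,37,19)  [lands on river]
river: ρ → (19,39,-29)
river: ρ → (-29,19,29)
river: ρ → (29,39,-19)
river: ρ → (-19,37,31)
river: ρ → (31,25,-25)
river: ρ → (-25,25,31)
river: ρ → (31,37,-19)
river: ρ → (-19,39,29)
river: ρ → (29,19,-29)
river: ρ → (-29,39,19)
river: ρ → (19,37,-31)
river: ρ → (-31,25,25)
river: ρ → (25,25,-31)
ρ-cycle length = 14 (tail of 1 descent step not counted)

14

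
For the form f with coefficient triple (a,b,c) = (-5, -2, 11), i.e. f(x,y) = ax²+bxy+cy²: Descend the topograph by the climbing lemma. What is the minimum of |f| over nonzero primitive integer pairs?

descent: ρ → (11,2,-5)
descent: ρ → (-5,8,8)  [lands on river]
river: ρ → (8,8,-5)
river: ρ → (-5,12,4)
river: ρ → (4,12,-5)
closes: descent 2, river 4
min |a| on river = 4

4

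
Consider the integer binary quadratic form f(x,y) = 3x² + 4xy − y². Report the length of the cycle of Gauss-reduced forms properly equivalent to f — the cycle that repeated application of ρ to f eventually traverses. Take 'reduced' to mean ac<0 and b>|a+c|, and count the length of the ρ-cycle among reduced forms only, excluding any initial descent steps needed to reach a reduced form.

D = 28, ⌊√D⌋ = 5
river: ρ → (-1,4,3)
river: ρ → (3,2,-2)
river: ρ → (-2,2,3)
river: ρ → (3,4,-1)
ρ-cycle length = 4 (tail of 0 descent steps not counted)

4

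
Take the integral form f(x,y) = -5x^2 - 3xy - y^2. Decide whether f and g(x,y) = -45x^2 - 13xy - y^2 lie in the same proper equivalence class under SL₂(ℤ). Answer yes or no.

D₁ = -11, D₂ = -11
f is negative-definite; reduce −f:
−f: flip: (5,3,1)→(1,-3,5)
−f: translate: b→1 (≡-3 mod 2), so (1,-3,5)→(1,1,3)
−f: reduced (well bottom): (1,1,3) with a≤c, −a<b≤a
flip sign back: reduced form of f is (-1,-1,-3)
g is negative-definite; reduce −g:
−g: flip: (45,13,1)→(1,-13,45)
−g: translate: b→1 (≡-13 mod 2), so (1,-13,45)→(1,1,3)
−g: reduced (well bottom): (1,1,3) with a≤c, −a<b≤a
flip sign back: reduced form of g is (-1,-1,-3)
reduced forms (-1, -1, -3) vs (-1, -1, -3) ⇒ equivalent

yes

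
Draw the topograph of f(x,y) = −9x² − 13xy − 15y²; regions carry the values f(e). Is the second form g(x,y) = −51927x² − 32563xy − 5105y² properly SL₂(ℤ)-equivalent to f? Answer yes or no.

D₁ = -371, D₂ = -371
f is negative-definite; reduce −f:
−f: translate: b→-5 (≡13 mod 18), so (9,13,15)→(9,-5,11)
−f: reduced (well bottom): (9,-5,11) with a≤c, −a<b≤a
flip sign back: reduced form of f is (-9,5,-11)
g is negative-definite; reduce −g:
−g: flip: (51927,32563,5105)→(5105,-32563,51927)
−g: translate: b→-1933 (≡-32563 mod 10210), so (5105,-32563,51927)→(5105,-1933,183)
−g: flip: (5105,-1933,183)→(183,1933,5105)
−g: translate: b→103 (≡1933 mod 366), so (183,1933,5105)→(183,103,15)
−g: flip: (183,103,15)→(15,-103,183)
−g: translate: b→-13 (≡-103 mod 30), so (15,-103,183)→(15,-13,9)
−g: flip: (15,-13,9)→(9,13,15)
−g: translate: b→-5 (≡13 mod 18), so (9,13,15)→(9,-5,11)
−g: reduced (well bottom): (9,-5,11) with a≤c, −a<b≤a
flip sign back: reduced form of g is (-9,5,-11)
reduced forms (-9, 5, -11) vs (-9, 5, -11) ⇒ equivalent

yes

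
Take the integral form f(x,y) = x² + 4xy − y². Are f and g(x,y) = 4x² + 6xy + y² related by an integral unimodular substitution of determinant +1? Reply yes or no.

D₁ = 20, D₂ = 20
river cycle of f (length 2): (-1, 4, 1), (1, 4, -1)
river cycle of g (length 2): (1, 4, -1), (-1, 4, 1)
cycles coincide ⇒ equivalent

yes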